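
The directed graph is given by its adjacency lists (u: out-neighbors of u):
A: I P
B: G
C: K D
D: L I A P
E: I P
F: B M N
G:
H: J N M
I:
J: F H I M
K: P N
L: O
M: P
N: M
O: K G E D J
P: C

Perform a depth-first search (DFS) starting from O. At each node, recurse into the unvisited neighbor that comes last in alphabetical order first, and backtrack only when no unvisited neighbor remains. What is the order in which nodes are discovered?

O K P C D L I A N M J H F B G E

Visit O
O → K
K → P
P → C
C → D
D → L
D → I
D → A
K → N
N → M
O → J
J → H
J → F
F → B
B → G
O → E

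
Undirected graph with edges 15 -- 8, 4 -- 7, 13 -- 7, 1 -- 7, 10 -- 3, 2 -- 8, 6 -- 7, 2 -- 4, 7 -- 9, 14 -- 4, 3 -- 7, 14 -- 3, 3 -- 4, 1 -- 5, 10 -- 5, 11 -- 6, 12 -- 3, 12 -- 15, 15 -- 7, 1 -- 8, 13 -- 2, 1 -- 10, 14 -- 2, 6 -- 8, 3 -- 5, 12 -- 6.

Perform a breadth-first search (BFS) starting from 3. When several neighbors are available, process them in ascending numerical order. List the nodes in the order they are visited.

Visit 3; enqueue 4, 5, 7, 10, 12, 14 → queue [4, 5, 7, 10, 12, 14]
Visit 4; enqueue 2 → queue [5, 7, 10, 12, 14, 2]
Visit 5; enqueue 1 → queue [7, 10, 12, 14, 2, 1]
Visit 7; enqueue 6, 9, 13, 15 → queue [10, 12, 14, 2, 1, 6, 9, 13, 15]
Visit 10 → queue [12, 14, 2, 1, 6, 9, 13, 15]
Visit 12 → queue [14, 2, 1, 6, 9, 13, 15]
Visit 14 → queue [2, 1, 6, 9, 13, 15]
Visit 2; enqueue 8 → queue [1, 6, 9, 13, 15, 8]
Visit 1 → queue [6, 9, 13, 15, 8]
Visit 6; enqueue 11 → queue [9, 13, 15, 8, 11]
Visit 9 → queue [13, 15, 8, 11]
Visit 13 → queue [15, 8, 11]
Visit 15 → queue [8, 11]
Visit 8 → queue [11]
Visit 11 → queue []

3, 4, 5, 7, 10, 12, 14, 2, 1, 6, 9, 13, 15, 8, 11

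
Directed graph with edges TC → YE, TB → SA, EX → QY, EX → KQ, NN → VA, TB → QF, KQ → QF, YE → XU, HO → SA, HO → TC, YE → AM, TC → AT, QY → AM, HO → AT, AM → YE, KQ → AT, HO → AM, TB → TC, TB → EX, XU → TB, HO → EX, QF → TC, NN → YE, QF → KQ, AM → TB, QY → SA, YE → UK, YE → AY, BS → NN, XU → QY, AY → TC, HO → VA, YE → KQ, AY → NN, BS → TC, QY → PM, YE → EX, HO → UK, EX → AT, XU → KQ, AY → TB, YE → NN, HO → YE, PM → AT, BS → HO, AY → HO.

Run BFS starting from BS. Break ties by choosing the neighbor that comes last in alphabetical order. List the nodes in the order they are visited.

BS, TC, NN, HO, YE, AT, VA, UK, SA, EX, AM, XU, KQ, AY, QY, TB, QF, PM

Visit BS; enqueue TC, NN, HO → queue [TC, NN, HO]
Visit TC; enqueue YE, AT → queue [NN, HO, YE, AT]
Visit NN; enqueue VA → queue [HO, YE, AT, VA]
Visit HO; enqueue UK, SA, EX, AM → queue [YE, AT, VA, UK, SA, EX, AM]
Visit YE; enqueue XU, KQ, AY → queue [AT, VA, UK, SA, EX, AM, XU, KQ, AY]
Visit AT → queue [VA, UK, SA, EX, AM, XU, KQ, AY]
Visit VA → queue [UK, SA, EX, AM, XU, KQ, AY]
Visit UK → queue [SA, EX, AM, XU, KQ, AY]
Visit SA → queue [EX, AM, XU, KQ, AY]
Visit EX; enqueue QY → queue [AM, XU, KQ, AY, QY]
Visit AM; enqueue TB → queue [XU, KQ, AY, QY, TB]
Visit XU → queue [KQ, AY, QY, TB]
Visit KQ; enqueue QF → queue [AY, QY, TB, QF]
Visit AY → queue [QY, TB, QF]
Visit QY; enqueue PM → queue [TB, QF, PM]
Visit TB → queue [QF, PM]
Visit QF → queue [PM]
Visit PM → queue []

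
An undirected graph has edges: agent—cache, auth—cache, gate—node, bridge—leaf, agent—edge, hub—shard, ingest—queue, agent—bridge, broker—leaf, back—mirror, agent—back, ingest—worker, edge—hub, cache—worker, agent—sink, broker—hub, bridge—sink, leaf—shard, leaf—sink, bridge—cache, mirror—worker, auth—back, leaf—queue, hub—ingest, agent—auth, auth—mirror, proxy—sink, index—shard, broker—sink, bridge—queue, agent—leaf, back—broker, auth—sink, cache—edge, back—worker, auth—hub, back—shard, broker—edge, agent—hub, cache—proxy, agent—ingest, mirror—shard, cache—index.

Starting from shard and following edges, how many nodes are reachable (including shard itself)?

BFS from shard visits: shard, mirror, leaf, index, hub, back, worker, auth, sink, queue, broker, bridge, agent, cache, ingest, edge, proxy
Reachable nodes: 17 of 19 total.

17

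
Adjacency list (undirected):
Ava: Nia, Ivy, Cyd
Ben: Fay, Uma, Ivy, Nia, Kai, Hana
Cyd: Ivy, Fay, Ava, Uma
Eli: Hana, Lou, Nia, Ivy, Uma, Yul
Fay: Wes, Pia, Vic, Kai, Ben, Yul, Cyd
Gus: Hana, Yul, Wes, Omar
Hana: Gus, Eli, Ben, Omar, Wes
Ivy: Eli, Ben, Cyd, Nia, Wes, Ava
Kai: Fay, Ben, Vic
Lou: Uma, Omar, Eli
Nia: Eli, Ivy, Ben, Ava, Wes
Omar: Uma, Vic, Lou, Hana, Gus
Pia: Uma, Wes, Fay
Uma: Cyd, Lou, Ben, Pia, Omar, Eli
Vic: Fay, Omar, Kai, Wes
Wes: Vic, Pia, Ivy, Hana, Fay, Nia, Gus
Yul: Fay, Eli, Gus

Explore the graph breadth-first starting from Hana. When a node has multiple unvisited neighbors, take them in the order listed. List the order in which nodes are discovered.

Visit Hana; enqueue Gus, Eli, Ben, Omar, Wes → queue [Gus, Eli, Ben, Omar, Wes]
Visit Gus; enqueue Yul → queue [Eli, Ben, Omar, Wes, Yul]
Visit Eli; enqueue Lou, Nia, Ivy, Uma → queue [Ben, Omar, Wes, Yul, Lou, Nia, Ivy, Uma]
Visit Ben; enqueue Fay, Kai → queue [Omar, Wes, Yul, Lou, Nia, Ivy, Uma, Fay, Kai]
Visit Omar; enqueue Vic → queue [Wes, Yul, Lou, Nia, Ivy, Uma, Fay, Kai, Vic]
Visit Wes; enqueue Pia → queue [Yul, Lou, Nia, Ivy, Uma, Fay, Kai, Vic, Pia]
Visit Yul → queue [Lou, Nia, Ivy, Uma, Fay, Kai, Vic, Pia]
Visit Lou → queue [Nia, Ivy, Uma, Fay, Kai, Vic, Pia]
Visit Nia; enqueue Ava → queue [Ivy, Uma, Fay, Kai, Vic, Pia, Ava]
Visit Ivy; enqueue Cyd → queue [Uma, Fay, Kai, Vic, Pia, Ava, Cyd]
Visit Uma → queue [Fay, Kai, Vic, Pia, Ava, Cyd]
Visit Fay → queue [Kai, Vic, Pia, Ava, Cyd]
Visit Kai → queue [Vic, Pia, Ava, Cyd]
Visit Vic → queue [Pia, Ava, Cyd]
Visit Pia → queue [Ava, Cyd]
Visit Ava → queue [Cyd]
Visit Cyd → queue []

Hana Gus Eli Ben Omar Wes Yul Lou Nia Ivy Uma Fay Kai Vic Pia Ava Cyd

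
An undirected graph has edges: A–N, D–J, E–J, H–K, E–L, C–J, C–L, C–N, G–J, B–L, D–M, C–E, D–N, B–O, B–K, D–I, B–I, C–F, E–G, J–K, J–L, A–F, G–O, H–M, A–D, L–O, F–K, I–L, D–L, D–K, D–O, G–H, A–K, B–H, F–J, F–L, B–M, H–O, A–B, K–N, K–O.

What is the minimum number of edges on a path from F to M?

Level 0: F
Level 1: A, C, J, K, L
Level 2: B, D, E, G, H, I, N, O
Level 3: M
M first appears at level 3.

3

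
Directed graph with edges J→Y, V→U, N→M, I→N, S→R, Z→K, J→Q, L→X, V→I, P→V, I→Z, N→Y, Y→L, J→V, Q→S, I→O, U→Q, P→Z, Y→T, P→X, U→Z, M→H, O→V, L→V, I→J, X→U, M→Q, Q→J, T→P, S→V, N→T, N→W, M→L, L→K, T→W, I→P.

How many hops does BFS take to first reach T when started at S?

4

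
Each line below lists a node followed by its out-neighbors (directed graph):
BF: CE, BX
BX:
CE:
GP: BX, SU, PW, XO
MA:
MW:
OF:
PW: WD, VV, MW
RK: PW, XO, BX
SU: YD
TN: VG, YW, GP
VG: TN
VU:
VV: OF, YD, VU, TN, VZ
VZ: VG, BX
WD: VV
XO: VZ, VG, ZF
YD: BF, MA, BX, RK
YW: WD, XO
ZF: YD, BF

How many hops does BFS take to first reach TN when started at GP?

Level 0: GP
Level 1: BX, PW, SU, XO
Level 2: MW, VG, VV, VZ, WD, YD, ZF
Level 3: BF, MA, OF, RK, TN, VU
Level 4: CE, YW
TN first appears at level 3.

3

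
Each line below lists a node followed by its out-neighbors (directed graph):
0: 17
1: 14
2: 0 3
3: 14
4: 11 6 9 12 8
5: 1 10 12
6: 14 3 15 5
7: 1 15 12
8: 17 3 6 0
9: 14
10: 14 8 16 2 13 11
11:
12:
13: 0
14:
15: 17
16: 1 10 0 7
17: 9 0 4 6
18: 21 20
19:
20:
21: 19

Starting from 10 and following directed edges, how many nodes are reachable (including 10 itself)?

18

BFS from 10 visits: 10, 16, 14, 13, 11, 8, 2, 7, 1, 0, 17, 6, 3, 15, 12, 9, 4, 5
Reachable nodes: 18 of 22 total.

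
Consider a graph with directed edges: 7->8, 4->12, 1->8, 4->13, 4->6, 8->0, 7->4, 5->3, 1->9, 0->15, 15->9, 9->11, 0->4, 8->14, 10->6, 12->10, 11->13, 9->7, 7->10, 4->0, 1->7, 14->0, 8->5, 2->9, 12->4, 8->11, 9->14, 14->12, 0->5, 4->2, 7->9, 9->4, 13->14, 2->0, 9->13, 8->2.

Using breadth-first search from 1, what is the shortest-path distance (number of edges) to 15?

3

Level 0: 1
Level 1: 7, 8, 9
Level 2: 0, 2, 4, 5, 10, 11, 13, 14
Level 3: 3, 6, 12, 15
15 first appears at level 3.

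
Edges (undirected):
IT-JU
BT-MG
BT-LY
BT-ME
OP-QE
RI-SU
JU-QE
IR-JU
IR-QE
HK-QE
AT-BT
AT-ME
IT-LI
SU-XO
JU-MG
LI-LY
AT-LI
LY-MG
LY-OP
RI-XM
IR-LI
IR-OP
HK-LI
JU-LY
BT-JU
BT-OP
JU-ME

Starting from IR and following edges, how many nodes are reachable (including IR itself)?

BFS from IR visits: IR, JU, LI, OP, QE, BT, IT, LY, ME, MG, AT, HK
Reachable nodes: 12 of 16 total.

12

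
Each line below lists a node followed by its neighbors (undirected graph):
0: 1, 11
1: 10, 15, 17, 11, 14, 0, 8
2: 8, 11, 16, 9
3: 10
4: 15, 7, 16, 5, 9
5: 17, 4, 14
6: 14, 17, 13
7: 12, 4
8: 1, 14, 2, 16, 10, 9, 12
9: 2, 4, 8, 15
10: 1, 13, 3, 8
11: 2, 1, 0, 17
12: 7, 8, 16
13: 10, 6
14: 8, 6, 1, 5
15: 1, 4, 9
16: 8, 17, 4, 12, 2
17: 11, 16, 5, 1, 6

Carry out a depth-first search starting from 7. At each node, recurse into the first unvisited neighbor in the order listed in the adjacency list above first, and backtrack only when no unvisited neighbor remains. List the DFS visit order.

Visit 7
7 → 12
12 → 8
8 → 1
1 → 10
10 → 13
13 → 6
6 → 14
14 → 5
5 → 17
17 → 11
11 → 2
2 → 16
16 → 4
4 → 15
15 → 9
11 → 0
10 → 3

7, 12, 8, 1, 10, 13, 6, 14, 5, 17, 11, 2, 16, 4, 15, 9, 0, 3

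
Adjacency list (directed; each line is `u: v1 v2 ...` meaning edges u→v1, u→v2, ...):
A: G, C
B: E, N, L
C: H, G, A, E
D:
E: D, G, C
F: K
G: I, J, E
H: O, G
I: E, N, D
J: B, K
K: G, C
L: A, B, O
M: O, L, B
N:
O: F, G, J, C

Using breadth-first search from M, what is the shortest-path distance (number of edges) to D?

Level 0: M
Level 1: B, L, O
Level 2: A, C, E, F, G, J, N
Level 3: D, H, I, K
D first appears at level 3.

3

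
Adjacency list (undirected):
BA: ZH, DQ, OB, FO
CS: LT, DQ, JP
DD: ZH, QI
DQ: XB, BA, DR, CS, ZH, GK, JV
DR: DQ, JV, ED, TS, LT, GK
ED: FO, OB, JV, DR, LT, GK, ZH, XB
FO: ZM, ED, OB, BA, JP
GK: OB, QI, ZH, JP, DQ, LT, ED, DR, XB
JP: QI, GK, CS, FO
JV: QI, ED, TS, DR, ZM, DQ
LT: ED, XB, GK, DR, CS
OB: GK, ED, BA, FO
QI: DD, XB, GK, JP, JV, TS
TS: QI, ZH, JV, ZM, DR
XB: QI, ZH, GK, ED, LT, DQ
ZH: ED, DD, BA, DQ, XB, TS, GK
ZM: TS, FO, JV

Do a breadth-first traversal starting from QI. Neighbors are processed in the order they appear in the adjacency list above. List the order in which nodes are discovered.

QI -> DD -> XB -> GK -> JP -> JV -> TS -> ZH -> ED -> LT -> DQ -> OB -> DR -> CS -> FO -> ZM -> BA

Visit QI; enqueue DD, XB, GK, JP, JV, TS → queue [DD, XB, GK, JP, JV, TS]
Visit DD; enqueue ZH → queue [XB, GK, JP, JV, TS, ZH]
Visit XB; enqueue ED, LT, DQ → queue [GK, JP, JV, TS, ZH, ED, LT, DQ]
Visit GK; enqueue OB, DR → queue [JP, JV, TS, ZH, ED, LT, DQ, OB, DR]
Visit JP; enqueue CS, FO → queue [JV, TS, ZH, ED, LT, DQ, OB, DR, CS, FO]
Visit JV; enqueue ZM → queue [TS, ZH, ED, LT, DQ, OB, DR, CS, FO, ZM]
Visit TS → queue [ZH, ED, LT, DQ, OB, DR, CS, FO, ZM]
Visit ZH; enqueue BA → queue [ED, LT, DQ, OB, DR, CS, FO, ZM, BA]
Visit ED → queue [LT, DQ, OB, DR, CS, FO, ZM, BA]
Visit LT → queue [DQ, OB, DR, CS, FO, ZM, BA]
Visit DQ → queue [OB, DR, CS, FO, ZM, BA]
Visit OB → queue [DR, CS, FO, ZM, BA]
Visit DR → queue [CS, FO, ZM, BA]
Visit CS → queue [FO, ZM, BA]
Visit FO → queue [ZM, BA]
Visit ZM → queue [BA]
Visit BA → queue []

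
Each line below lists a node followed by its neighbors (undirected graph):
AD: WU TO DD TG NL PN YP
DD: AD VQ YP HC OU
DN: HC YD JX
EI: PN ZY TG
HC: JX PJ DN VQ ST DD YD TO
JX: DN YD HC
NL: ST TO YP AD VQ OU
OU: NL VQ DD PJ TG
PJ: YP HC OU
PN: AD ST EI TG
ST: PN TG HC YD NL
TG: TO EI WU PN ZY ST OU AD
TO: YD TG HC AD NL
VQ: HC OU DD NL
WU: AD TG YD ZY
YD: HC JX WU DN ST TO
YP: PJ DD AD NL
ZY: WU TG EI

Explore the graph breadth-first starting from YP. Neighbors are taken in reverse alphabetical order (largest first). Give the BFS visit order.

Visit YP; enqueue PJ, NL, DD, AD → queue [PJ, NL, DD, AD]
Visit PJ; enqueue OU, HC → queue [NL, DD, AD, OU, HC]
Visit NL; enqueue VQ, TO, ST → queue [DD, AD, OU, HC, VQ, TO, ST]
Visit DD → queue [AD, OU, HC, VQ, TO, ST]
Visit AD; enqueue WU, TG, PN → queue [OU, HC, VQ, TO, ST, WU, TG, PN]
Visit OU → queue [HC, VQ, TO, ST, WU, TG, PN]
Visit HC; enqueue YD, JX, DN → queue [VQ, TO, ST, WU, TG, PN, YD, JX, DN]
Visit VQ → queue [TO, ST, WU, TG, PN, YD, JX, DN]
Visit TO → queue [ST, WU, TG, PN, YD, JX, DN]
Visit ST → queue [WU, TG, PN, YD, JX, DN]
Visit WU; enqueue ZY → queue [TG, PN, YD, JX, DN, ZY]
Visit TG; enqueue EI → queue [PN, YD, JX, DN, ZY, EI]
Visit PN → queue [YD, JX, DN, ZY, EI]
Visit YD → queue [JX, DN, ZY, EI]
Visit JX → queue [DN, ZY, EI]
Visit DN → queue [ZY, EI]
Visit ZY → queue [EI]
Visit EI → queue []

YP, PJ, NL, DD, AD, OU, HC, VQ, TO, ST, WU, TG, PN, YD, JX, DN, ZY, EI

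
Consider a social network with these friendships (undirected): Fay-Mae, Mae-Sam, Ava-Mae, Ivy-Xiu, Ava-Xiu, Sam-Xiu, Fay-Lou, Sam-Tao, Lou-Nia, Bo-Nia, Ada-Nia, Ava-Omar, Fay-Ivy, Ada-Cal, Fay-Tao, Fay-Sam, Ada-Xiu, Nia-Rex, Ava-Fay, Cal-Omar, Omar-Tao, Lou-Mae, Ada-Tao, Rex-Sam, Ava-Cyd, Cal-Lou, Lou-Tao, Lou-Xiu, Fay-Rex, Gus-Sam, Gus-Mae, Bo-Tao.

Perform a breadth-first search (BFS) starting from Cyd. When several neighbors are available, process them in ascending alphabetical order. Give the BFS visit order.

Visit Cyd; enqueue Ava → queue [Ava]
Visit Ava; enqueue Fay, Mae, Omar, Xiu → queue [Fay, Mae, Omar, Xiu]
Visit Fay; enqueue Ivy, Lou, Rex, Sam, Tao → queue [Mae, Omar, Xiu, Ivy, Lou, Rex, Sam, Tao]
Visit Mae; enqueue Gus → queue [Omar, Xiu, Ivy, Lou, Rex, Sam, Tao, Gus]
Visit Omar; enqueue Cal → queue [Xiu, Ivy, Lou, Rex, Sam, Tao, Gus, Cal]
Visit Xiu; enqueue Ada → queue [Ivy, Lou, Rex, Sam, Tao, Gus, Cal, Ada]
Visit Ivy → queue [Lou, Rex, Sam, Tao, Gus, Cal, Ada]
Visit Lou; enqueue Nia → queue [Rex, Sam, Tao, Gus, Cal, Ada, Nia]
Visit Rex → queue [Sam, Tao, Gus, Cal, Ada, Nia]
Visit Sam → queue [Tao, Gus, Cal, Ada, Nia]
Visit Tao; enqueue Bo → queue [Gus, Cal, Ada, Nia, Bo]
Visit Gus → queue [Cal, Ada, Nia, Bo]
Visit Cal → queue [Ada, Nia, Bo]
Visit Ada → queue [Nia, Bo]
Visit Nia → queue [Bo]
Visit Bo → queue []

Cyd Ava Fay Mae Omar Xiu Ivy Lou Rex Sam Tao Gus Cal Ada Nia Bo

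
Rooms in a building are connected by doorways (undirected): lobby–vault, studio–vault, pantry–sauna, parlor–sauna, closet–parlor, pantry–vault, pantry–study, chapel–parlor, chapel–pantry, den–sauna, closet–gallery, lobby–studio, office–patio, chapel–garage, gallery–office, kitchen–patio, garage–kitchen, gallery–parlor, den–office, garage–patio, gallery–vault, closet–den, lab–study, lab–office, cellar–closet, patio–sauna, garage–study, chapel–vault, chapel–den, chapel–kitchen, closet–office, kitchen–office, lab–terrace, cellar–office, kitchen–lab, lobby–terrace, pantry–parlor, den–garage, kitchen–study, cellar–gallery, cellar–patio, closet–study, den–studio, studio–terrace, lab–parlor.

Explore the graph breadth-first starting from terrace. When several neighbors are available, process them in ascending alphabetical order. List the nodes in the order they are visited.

Visit terrace; enqueue lab, lobby, studio → queue [lab, lobby, studio]
Visit lab; enqueue kitchen, office, parlor, study → queue [lobby, studio, kitchen, office, parlor, study]
Visit lobby; enqueue vault → queue [studio, kitchen, office, parlor, study, vault]
Visit studio; enqueue den → queue [kitchen, office, parlor, study, vault, den]
Visit kitchen; enqueue chapel, garage, patio → queue [office, parlor, study, vault, den, chapel, garage, patio]
Visit office; enqueue cellar, closet, gallery → queue [parlor, study, vault, den, chapel, garage, patio, cellar, closet, gallery]
Visit parlor; enqueue pantry, sauna → queue [study, vault, den, chapel, garage, patio, cellar, closet, gallery, pantry, sauna]
Visit study → queue [vault, den, chapel, garage, patio, cellar, closet, gallery, pantry, sauna]
Visit vault → queue [den, chapel, garage, patio, cellar, closet, gallery, pantry, sauna]
Visit den → queue [chapel, garage, patio, cellar, closet, gallery, pantry, sauna]
Visit chapel → queue [garage, patio, cellar, closet, gallery, pantry, sauna]
Visit garage → queue [patio, cellar, closet, gallery, pantry, sauna]
Visit patio → queue [cellar, closet, gallery, pantry, sauna]
Visit cellar → queue [closet, gallery, pantry, sauna]
Visit closet → queue [gallery, pantry, sauna]
Visit gallery → queue [pantry, sauna]
Visit pantry → queue [sauna]
Visit sauna → queue []

terrace lab lobby studio kitchen office parlor study vault den chapel garage patio cellar closet gallery pantry sauna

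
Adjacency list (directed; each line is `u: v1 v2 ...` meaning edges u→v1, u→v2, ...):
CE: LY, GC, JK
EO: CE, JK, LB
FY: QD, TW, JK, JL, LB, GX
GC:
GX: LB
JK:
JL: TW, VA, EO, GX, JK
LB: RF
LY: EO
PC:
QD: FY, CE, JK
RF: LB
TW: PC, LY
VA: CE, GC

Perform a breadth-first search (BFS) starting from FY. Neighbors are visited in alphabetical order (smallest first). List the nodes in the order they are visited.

Visit FY; enqueue GX, JK, JL, LB, QD, TW → queue [GX, JK, JL, LB, QD, TW]
Visit GX → queue [JK, JL, LB, QD, TW]
Visit JK → queue [JL, LB, QD, TW]
Visit JL; enqueue EO, VA → queue [LB, QD, TW, EO, VA]
Visit LB; enqueue RF → queue [QD, TW, EO, VA, RF]
Visit QD; enqueue CE → queue [TW, EO, VA, RF, CE]
Visit TW; enqueue LY, PC → queue [EO, VA, RF, CE, LY, PC]
Visit EO → queue [VA, RF, CE, LY, PC]
Visit VA; enqueue GC → queue [RF, CE, LY, PC, GC]
Visit RF → queue [CE, LY, PC, GC]
Visit CE → queue [LY, PC, GC]
Visit LY → queue [PC, GC]
Visit PC → queue [GC]
Visit GC → queue []

FY, GX, JK, JL, LB, QD, TW, EO, VA, RF, CE, LY, PC, GC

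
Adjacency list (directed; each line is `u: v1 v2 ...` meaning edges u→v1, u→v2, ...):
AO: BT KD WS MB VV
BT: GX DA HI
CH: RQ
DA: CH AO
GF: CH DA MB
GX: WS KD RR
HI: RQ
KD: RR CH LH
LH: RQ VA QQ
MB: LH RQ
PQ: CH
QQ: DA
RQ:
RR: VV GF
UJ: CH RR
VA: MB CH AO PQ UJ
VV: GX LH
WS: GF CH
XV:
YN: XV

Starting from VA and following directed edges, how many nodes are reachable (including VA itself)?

BFS from VA visits: VA, MB, CH, AO, PQ, UJ, LH, RQ, BT, KD, WS, VV, RR, QQ, GX, DA, HI, GF
Reachable nodes: 18 of 20 total.

18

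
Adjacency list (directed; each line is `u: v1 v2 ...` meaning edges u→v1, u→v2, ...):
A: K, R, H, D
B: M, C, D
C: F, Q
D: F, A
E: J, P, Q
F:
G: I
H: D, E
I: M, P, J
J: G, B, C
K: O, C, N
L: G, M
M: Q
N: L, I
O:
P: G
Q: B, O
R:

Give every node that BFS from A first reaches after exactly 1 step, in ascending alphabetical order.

Level 0: A
Level 1: D, H, K, R
Level 2: C, E, F, N, O
Level 3: I, J, L, P, Q
Level 4: B, G, M

D, H, K, R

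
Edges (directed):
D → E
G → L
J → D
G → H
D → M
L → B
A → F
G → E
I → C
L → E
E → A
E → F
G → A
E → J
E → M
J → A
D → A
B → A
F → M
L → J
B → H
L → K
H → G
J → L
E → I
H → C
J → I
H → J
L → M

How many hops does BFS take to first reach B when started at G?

Level 0: G
Level 1: A, E, H, L
Level 2: B, C, F, I, J, K, M
Level 3: D
B first appears at level 2.

2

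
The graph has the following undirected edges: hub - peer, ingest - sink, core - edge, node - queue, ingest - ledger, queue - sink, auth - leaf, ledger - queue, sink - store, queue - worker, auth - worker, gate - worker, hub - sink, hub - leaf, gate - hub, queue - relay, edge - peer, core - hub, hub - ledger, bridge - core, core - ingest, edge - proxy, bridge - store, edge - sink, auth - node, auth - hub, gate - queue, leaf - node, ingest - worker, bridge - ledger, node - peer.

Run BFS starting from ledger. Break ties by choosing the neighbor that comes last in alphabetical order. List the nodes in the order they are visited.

Visit ledger; enqueue queue, ingest, hub, bridge → queue [queue, ingest, hub, bridge]
Visit queue; enqueue worker, sink, relay, node, gate → queue [ingest, hub, bridge, worker, sink, relay, node, gate]
Visit ingest; enqueue core → queue [hub, bridge, worker, sink, relay, node, gate, core]
Visit hub; enqueue peer, leaf, auth → queue [bridge, worker, sink, relay, node, gate, core, peer, leaf, auth]
Visit bridge; enqueue store → queue [worker, sink, relay, node, gate, core, peer, leaf, auth, store]
Visit worker → queue [sink, relay, node, gate, core, peer, leaf, auth, store]
Visit sink; enqueue edge → queue [relay, node, gate, core, peer, leaf, auth, store, edge]
Visit relay → queue [node, gate, core, peer, leaf, auth, store, edge]
Visit node → queue [gate, core, peer, leaf, auth, store, edge]
Visit gate → queue [core, peer, leaf, auth, store, edge]
Visit core → queue [peer, leaf, auth, store, edge]
Visit peer → queue [leaf, auth, store, edge]
Visit leaf → queue [auth, store, edge]
Visit auth → queue [store, edge]
Visit store → queue [edge]
Visit edge; enqueue proxy → queue [proxy]
Visit proxy → queue []

ledger queue ingest hub bridge worker sink relay node gate core peer leaf auth store edge proxy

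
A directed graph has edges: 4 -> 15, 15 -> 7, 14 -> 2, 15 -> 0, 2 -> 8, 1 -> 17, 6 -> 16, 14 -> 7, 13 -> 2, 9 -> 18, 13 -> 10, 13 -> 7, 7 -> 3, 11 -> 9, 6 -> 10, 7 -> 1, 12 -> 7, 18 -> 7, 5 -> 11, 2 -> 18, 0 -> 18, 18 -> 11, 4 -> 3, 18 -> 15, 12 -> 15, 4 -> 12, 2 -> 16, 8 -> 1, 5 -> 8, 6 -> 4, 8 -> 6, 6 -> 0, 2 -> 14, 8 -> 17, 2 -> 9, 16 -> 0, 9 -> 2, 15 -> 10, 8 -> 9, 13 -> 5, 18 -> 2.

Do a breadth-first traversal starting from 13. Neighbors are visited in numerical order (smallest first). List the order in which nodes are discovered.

Visit 13; enqueue 2, 5, 7, 10 → queue [2, 5, 7, 10]
Visit 2; enqueue 8, 9, 14, 16, 18 → queue [5, 7, 10, 8, 9, 14, 16, 18]
Visit 5; enqueue 11 → queue [7, 10, 8, 9, 14, 16, 18, 11]
Visit 7; enqueue 1, 3 → queue [10, 8, 9, 14, 16, 18, 11, 1, 3]
Visit 10 → queue [8, 9, 14, 16, 18, 11, 1, 3]
Visit 8; enqueue 6, 17 → queue [9, 14, 16, 18, 11, 1, 3, 6, 17]
Visit 9 → queue [14, 16, 18, 11, 1, 3, 6, 17]
Visit 14 → queue [16, 18, 11, 1, 3, 6, 17]
Visit 16; enqueue 0 → queue [18, 11, 1, 3, 6, 17, 0]
Visit 18; enqueue 15 → queue [11, 1, 3, 6, 17, 0, 15]
Visit 11 → queue [1, 3, 6, 17, 0, 15]
Visit 1 → queue [3, 6, 17, 0, 15]
Visit 3 → queue [6, 17, 0, 15]
Visit 6; enqueue 4 → queue [17, 0, 15, 4]
Visit 17 → queue [0, 15, 4]
Visit 0 → queue [15, 4]
Visit 15 → queue [4]
Visit 4; enqueue 12 → queue [12]
Visit 12 → queue []

13, 2, 5, 7, 10, 8, 9, 14, 16, 18, 11, 1, 3, 6, 17, 0, 15, 4, 12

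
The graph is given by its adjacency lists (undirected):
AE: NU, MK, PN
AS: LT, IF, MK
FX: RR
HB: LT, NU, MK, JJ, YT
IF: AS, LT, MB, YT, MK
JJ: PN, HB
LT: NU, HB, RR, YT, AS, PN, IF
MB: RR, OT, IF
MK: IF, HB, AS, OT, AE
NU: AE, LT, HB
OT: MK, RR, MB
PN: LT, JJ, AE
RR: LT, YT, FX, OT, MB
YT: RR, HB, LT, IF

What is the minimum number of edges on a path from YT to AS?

2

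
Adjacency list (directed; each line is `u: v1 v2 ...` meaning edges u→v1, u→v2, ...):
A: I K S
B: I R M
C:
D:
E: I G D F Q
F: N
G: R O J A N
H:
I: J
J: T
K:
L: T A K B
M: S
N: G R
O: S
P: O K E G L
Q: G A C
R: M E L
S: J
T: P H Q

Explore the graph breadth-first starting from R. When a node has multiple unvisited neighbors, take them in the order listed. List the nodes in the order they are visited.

Visit R; enqueue M, E, L → queue [M, E, L]
Visit M; enqueue S → queue [E, L, S]
Visit E; enqueue I, G, D, F, Q → queue [L, S, I, G, D, F, Q]
Visit L; enqueue T, A, K, B → queue [S, I, G, D, F, Q, T, A, K, B]
Visit S; enqueue J → queue [I, G, D, F, Q, T, A, K, B, J]
Visit I → queue [G, D, F, Q, T, A, K, B, J]
Visit G; enqueue O, N → queue [D, F, Q, T, A, K, B, J, O, N]
Visit D → queue [F, Q, T, A, K, B, J, O, N]
Visit F → queue [Q, T, A, K, B, J, O, N]
Visit Q; enqueue C → queue [T, A, K, B, J, O, N, C]
Visit T; enqueue P, H → queue [A, K, B, J, O, N, C, P, H]
Visit A → queue [K, B, J, O, N, C, P, H]
Visit K → queue [B, J, O, N, C, P, H]
Visit B → queue [J, O, N, C, P, H]
Visit J → queue [O, N, C, P, H]
Visit O → queue [N, C, P, H]
Visit N → queue [C, P, H]
Visit C → queue [P, H]
Visit P → queue [H]
Visit H → queue []

R M E L S I G D F Q T A K B J O N C P H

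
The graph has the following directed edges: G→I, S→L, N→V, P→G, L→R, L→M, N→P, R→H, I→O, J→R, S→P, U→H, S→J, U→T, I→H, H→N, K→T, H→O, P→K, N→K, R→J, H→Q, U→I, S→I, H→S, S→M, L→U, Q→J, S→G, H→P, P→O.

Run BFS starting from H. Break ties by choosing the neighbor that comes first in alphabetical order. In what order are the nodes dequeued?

H, N, O, P, Q, S, K, V, G, J, I, L, M, T, R, U

Visit H; enqueue N, O, P, Q, S → queue [N, O, P, Q, S]
Visit N; enqueue K, V → queue [O, P, Q, S, K, V]
Visit O → queue [P, Q, S, K, V]
Visit P; enqueue G → queue [Q, S, K, V, G]
Visit Q; enqueue J → queue [S, K, V, G, J]
Visit S; enqueue I, L, M → queue [K, V, G, J, I, L, M]
Visit K; enqueue T → queue [V, G, J, I, L, M, T]
Visit V → queue [G, J, I, L, M, T]
Visit G → queue [J, I, L, M, T]
Visit J; enqueue R → queue [I, L, M, T, R]
Visit I → queue [L, M, T, R]
Visit L; enqueue U → queue [M, T, R, U]
Visit M → queue [T, R, U]
Visit T → queue [R, U]
Visit R → queue [U]
Visit U → queue []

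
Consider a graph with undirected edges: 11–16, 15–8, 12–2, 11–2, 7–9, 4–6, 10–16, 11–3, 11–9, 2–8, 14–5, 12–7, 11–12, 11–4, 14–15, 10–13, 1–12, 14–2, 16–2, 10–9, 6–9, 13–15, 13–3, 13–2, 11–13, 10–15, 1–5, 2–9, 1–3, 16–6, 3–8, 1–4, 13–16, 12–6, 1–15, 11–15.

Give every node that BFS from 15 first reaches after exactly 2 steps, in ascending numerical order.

Level 0: 15
Level 1: 1, 8, 10, 11, 13, 14
Level 2: 2, 3, 4, 5, 9, 12, 16
Level 3: 6, 7

2, 3, 4, 5, 9, 12, 16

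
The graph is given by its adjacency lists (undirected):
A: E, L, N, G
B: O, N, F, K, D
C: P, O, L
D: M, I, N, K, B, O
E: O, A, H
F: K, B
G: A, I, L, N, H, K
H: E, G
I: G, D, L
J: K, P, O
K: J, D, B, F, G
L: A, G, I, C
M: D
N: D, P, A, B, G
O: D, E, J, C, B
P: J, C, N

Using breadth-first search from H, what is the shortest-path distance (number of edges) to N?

2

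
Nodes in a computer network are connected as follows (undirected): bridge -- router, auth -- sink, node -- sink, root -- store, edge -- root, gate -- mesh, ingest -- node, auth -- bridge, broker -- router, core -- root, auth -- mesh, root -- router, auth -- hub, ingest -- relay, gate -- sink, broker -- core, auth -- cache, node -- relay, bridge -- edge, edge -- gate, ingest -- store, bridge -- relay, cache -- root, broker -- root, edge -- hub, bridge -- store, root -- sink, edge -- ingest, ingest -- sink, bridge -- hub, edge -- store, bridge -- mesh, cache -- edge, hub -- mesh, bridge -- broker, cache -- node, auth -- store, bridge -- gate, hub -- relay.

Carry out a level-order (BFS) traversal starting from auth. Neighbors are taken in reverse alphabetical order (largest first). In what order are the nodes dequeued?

Visit auth; enqueue store, sink, mesh, hub, cache, bridge → queue [store, sink, mesh, hub, cache, bridge]
Visit store; enqueue root, ingest, edge → queue [sink, mesh, hub, cache, bridge, root, ingest, edge]
Visit sink; enqueue node, gate → queue [mesh, hub, cache, bridge, root, ingest, edge, node, gate]
Visit mesh → queue [hub, cache, bridge, root, ingest, edge, node, gate]
Visit hub; enqueue relay → queue [cache, bridge, root, ingest, edge, node, gate, relay]
Visit cache → queue [bridge, root, ingest, edge, node, gate, relay]
Visit bridge; enqueue router, broker → queue [root, ingest, edge, node, gate, relay, router, broker]
Visit root; enqueue core → queue [ingest, edge, node, gate, relay, router, broker, core]
Visit ingest → queue [edge, node, gate, relay, router, broker, core]
Visit edge → queue [node, gate, relay, router, broker, core]
Visit node → queue [gate, relay, router, broker, core]
Visit gate → queue [relay, router, broker, core]
Visit relay → queue [router, broker, core]
Visit router → queue [broker, core]
Visit broker → queue [core]
Visit core → queue []

auth → store → sink → mesh → hub → cache → bridge → root → ingest → edge → node → gate → relay → router → broker → core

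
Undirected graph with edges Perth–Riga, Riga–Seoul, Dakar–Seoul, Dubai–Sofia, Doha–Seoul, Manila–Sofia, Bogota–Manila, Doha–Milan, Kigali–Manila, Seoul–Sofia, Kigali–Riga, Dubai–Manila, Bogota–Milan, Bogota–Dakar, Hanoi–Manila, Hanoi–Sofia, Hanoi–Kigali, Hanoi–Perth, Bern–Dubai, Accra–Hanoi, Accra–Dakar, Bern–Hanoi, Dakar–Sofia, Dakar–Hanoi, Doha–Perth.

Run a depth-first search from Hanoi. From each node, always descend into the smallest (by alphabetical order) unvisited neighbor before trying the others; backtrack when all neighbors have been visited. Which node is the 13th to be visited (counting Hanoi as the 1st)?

Riga

Visit Hanoi
Hanoi → Accra
Accra → Dakar
Dakar → Bogota
Bogota → Manila
Manila → Dubai
Dubai → Bern
Dubai → Sofia
Sofia → Seoul
Seoul → Doha
Doha → Milan
Doha → Perth
Perth → Riga
Riga → Kigali

Visit order: Hanoi, Accra, Dakar, Bogota, Manila, Dubai, Bern, Sofia, Seoul, Doha, Milan, Perth, Riga, Kigali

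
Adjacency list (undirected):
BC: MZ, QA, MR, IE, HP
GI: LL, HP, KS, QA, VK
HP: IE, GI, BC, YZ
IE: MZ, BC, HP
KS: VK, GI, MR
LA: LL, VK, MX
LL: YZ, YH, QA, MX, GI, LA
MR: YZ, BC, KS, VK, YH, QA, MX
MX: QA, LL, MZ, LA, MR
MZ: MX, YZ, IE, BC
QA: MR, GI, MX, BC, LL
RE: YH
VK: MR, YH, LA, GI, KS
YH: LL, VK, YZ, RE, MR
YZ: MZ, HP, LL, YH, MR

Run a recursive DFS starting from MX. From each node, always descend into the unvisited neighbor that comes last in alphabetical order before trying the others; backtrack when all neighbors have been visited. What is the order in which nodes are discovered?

MX QA MR YZ YH VK LA LL GI KS HP IE MZ BC RE

Visit MX
MX → QA
QA → MR
MR → YZ
YZ → YH
YH → VK
VK → LA
LA → LL
LL → GI
GI → KS
GI → HP
HP → IE
IE → MZ
MZ → BC
YH → RE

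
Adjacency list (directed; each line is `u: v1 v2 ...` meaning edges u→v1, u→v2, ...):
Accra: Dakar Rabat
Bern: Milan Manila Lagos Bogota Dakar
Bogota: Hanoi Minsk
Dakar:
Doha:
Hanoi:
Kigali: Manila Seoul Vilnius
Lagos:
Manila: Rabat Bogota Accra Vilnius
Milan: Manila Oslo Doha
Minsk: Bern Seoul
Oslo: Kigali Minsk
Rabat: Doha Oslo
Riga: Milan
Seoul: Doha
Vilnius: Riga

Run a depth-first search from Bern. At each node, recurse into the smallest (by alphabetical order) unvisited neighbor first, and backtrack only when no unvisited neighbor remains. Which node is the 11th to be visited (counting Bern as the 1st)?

Visit Bern
Bern → Bogota
Bogota → Hanoi
Bogota → Minsk
Minsk → Seoul
Seoul → Doha
Bern → Dakar
Bern → Lagos
Bern → Manila
Manila → Accra
Accra → Rabat
Rabat → Oslo
Oslo → Kigali
Kigali → Vilnius
Vilnius → Riga
Riga → Milan

Visit order: Bern, Bogota, Hanoi, Minsk, Seoul, Doha, Dakar, Lagos, Manila, Accra, Rabat, Oslo, Kigali, Vilnius, Riga, Milan

Rabat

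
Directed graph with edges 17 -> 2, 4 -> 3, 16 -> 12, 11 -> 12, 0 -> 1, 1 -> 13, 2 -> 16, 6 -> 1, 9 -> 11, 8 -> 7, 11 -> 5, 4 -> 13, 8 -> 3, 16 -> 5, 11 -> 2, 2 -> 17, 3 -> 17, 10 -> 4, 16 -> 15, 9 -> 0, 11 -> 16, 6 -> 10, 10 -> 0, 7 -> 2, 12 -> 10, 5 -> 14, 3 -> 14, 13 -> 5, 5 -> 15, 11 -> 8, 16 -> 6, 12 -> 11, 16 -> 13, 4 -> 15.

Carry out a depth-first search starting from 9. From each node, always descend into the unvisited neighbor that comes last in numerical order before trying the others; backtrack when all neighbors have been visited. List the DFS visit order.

Visit 9
9 → 11
11 → 16
16 → 15
16 → 13
13 → 5
5 → 14
16 → 12
12 → 10
10 → 4
4 → 3
3 → 17
17 → 2
10 → 0
0 → 1
16 → 6
11 → 8
8 → 7

9 → 11 → 16 → 15 → 13 → 5 → 14 → 12 → 10 → 4 → 3 → 17 → 2 → 0 → 1 → 6 → 8 → 7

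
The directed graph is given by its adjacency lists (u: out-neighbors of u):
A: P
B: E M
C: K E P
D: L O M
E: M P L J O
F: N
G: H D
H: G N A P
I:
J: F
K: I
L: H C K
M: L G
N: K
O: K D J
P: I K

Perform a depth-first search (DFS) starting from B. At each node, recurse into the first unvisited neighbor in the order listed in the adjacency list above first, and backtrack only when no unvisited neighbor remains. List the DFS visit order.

Visit B
B → E
E → M
M → L
L → H
H → G
G → D
D → O
O → K
K → I
O → J
J → F
F → N
H → A
A → P
L → C

B -> E -> M -> L -> H -> G -> D -> O -> K -> I -> J -> F -> N -> A -> P -> C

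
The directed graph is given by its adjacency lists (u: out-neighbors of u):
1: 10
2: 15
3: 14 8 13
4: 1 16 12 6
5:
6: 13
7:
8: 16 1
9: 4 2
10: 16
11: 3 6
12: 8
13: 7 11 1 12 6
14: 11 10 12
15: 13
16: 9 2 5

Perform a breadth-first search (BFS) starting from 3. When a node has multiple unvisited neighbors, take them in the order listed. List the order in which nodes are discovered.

Visit 3; enqueue 14, 8, 13 → queue [14, 8, 13]
Visit 14; enqueue 11, 10, 12 → queue [8, 13, 11, 10, 12]
Visit 8; enqueue 16, 1 → queue [13, 11, 10, 12, 16, 1]
Visit 13; enqueue 7, 6 → queue [11, 10, 12, 16, 1, 7, 6]
Visit 11 → queue [10, 12, 16, 1, 7, 6]
Visit 10 → queue [12, 16, 1, 7, 6]
Visit 12 → queue [16, 1, 7, 6]
Visit 16; enqueue 9, 2, 5 → queue [1, 7, 6, 9, 2, 5]
Visit 1 → queue [7, 6, 9, 2, 5]
Visit 7 → queue [6, 9, 2, 5]
Visit 6 → queue [9, 2, 5]
Visit 9; enqueue 4 → queue [2, 5, 4]
Visit 2; enqueue 15 → queue [5, 4, 15]
Visit 5 → queue [4, 15]
Visit 4 → queue [15]
Visit 15 → queue []

3, 14, 8, 13, 11, 10, 12, 16, 1, 7, 6, 9, 2, 5, 4, 15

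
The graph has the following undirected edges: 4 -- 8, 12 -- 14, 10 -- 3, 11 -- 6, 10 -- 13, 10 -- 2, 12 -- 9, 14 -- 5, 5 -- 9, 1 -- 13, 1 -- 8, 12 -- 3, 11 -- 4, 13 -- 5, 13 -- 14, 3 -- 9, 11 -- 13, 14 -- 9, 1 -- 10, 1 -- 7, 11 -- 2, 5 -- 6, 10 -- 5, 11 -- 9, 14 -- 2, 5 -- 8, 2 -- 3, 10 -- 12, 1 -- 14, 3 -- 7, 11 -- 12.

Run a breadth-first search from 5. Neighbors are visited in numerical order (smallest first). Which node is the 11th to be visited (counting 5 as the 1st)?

Visit 5; enqueue 6, 8, 9, 10, 13, 14 → queue [6, 8, 9, 10, 13, 14]
Visit 6; enqueue 11 → queue [8, 9, 10, 13, 14, 11]
Visit 8; enqueue 1, 4 → queue [9, 10, 13, 14, 11, 1, 4]
Visit 9; enqueue 3, 12 → queue [10, 13, 14, 11, 1, 4, 3, 12]
Visit 10; enqueue 2 → queue [13, 14, 11, 1, 4, 3, 12, 2]
Visit 13 → queue [14, 11, 1, 4, 3, 12, 2]
Visit 14 → queue [11, 1, 4, 3, 12, 2]
Visit 11 → queue [1, 4, 3, 12, 2]
Visit 1; enqueue 7 → queue [4, 3, 12, 2, 7]
Visit 4 → queue [3, 12, 2, 7]
Visit 3 → queue [12, 2, 7]
Visit 12 → queue [2, 7]
Visit 2 → queue [7]
Visit 7 → queue []

Visit order: 5, 6, 8, 9, 10, 13, 14, 11, 1, 4, 3, 12, 2, 7

3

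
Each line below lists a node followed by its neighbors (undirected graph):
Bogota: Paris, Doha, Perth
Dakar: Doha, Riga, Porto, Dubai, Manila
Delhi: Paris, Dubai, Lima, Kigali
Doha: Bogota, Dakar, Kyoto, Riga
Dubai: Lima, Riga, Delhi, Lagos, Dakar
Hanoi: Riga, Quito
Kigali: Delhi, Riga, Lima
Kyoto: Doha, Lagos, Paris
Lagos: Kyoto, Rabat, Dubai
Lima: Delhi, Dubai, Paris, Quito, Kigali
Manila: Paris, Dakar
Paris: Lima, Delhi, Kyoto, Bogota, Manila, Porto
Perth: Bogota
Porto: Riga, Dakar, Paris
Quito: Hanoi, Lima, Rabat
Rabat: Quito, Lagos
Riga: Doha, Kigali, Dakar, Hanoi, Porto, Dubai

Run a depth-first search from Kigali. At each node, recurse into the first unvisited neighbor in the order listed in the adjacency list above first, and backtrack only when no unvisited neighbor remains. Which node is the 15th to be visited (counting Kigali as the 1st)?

Rabat

Visit Kigali
Kigali → Delhi
Delhi → Paris
Paris → Lima
Lima → Dubai
Dubai → Riga
Riga → Doha
Doha → Bogota
Bogota → Perth
Doha → Dakar
Dakar → Porto
Dakar → Manila
Doha → Kyoto
Kyoto → Lagos
Lagos → Rabat
Rabat → Quito
Quito → Hanoi

Visit order: Kigali, Delhi, Paris, Lima, Dubai, Riga, Doha, Bogota, Perth, Dakar, Porto, Manila, Kyoto, Lagos, Rabat, Quito, Hanoi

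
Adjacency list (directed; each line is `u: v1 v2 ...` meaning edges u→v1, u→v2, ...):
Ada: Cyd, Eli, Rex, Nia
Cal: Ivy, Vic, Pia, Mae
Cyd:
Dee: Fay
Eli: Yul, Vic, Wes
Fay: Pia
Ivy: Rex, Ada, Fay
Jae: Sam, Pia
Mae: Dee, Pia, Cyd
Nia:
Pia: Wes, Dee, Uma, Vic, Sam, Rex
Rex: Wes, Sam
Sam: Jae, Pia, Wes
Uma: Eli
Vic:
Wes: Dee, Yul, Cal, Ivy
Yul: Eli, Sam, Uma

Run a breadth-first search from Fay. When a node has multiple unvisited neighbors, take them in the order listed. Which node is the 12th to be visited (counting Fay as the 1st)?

Visit Fay; enqueue Pia → queue [Pia]
Visit Pia; enqueue Wes, Dee, Uma, Vic, Sam, Rex → queue [Wes, Dee, Uma, Vic, Sam, Rex]
Visit Wes; enqueue Yul, Cal, Ivy → queue [Dee, Uma, Vic, Sam, Rex, Yul, Cal, Ivy]
Visit Dee → queue [Uma, Vic, Sam, Rex, Yul, Cal, Ivy]
Visit Uma; enqueue Eli → queue [Vic, Sam, Rex, Yul, Cal, Ivy, Eli]
Visit Vic → queue [Sam, Rex, Yul, Cal, Ivy, Eli]
Visit Sam; enqueue Jae → queue [Rex, Yul, Cal, Ivy, Eli, Jae]
Visit Rex → queue [Yul, Cal, Ivy, Eli, Jae]
Visit Yul → queue [Cal, Ivy, Eli, Jae]
Visit Cal; enqueue Mae → queue [Ivy, Eli, Jae, Mae]
Visit Ivy; enqueue Ada → queue [Eli, Jae, Mae, Ada]
Visit Eli → queue [Jae, Mae, Ada]
Visit Jae → queue [Mae, Ada]
Visit Mae; enqueue Cyd → queue [Ada, Cyd]
Visit Ada; enqueue Nia → queue [Cyd, Nia]
Visit Cyd → queue [Nia]
Visit Nia → queue []

Visit order: Fay, Pia, Wes, Dee, Uma, Vic, Sam, Rex, Yul, Cal, Ivy, Eli, Jae, Mae, Ada, Cyd, Nia

Eli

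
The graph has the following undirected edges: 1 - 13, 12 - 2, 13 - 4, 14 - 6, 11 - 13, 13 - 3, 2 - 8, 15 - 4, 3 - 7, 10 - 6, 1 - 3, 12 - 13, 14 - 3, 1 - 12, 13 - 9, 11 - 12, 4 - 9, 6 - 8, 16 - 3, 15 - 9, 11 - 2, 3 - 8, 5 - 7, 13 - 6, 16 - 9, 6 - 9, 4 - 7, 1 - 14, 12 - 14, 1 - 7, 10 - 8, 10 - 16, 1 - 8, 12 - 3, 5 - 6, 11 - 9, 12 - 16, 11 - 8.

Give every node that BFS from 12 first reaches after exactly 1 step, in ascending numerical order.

1, 2, 3, 11, 13, 14, 16

Level 0: 12
Level 1: 1, 2, 3, 11, 13, 14, 16
Level 2: 4, 6, 7, 8, 9, 10
Level 3: 5, 15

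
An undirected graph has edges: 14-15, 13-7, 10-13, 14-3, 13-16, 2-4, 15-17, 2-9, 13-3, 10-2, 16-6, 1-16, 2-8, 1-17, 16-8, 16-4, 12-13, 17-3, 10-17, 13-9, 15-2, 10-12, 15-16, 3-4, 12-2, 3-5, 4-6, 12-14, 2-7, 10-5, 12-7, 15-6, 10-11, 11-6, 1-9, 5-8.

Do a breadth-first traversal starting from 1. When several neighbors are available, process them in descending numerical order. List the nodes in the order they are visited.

Visit 1; enqueue 17, 16, 9 → queue [17, 16, 9]
Visit 17; enqueue 15, 10, 3 → queue [16, 9, 15, 10, 3]
Visit 16; enqueue 13, 8, 6, 4 → queue [9, 15, 10, 3, 13, 8, 6, 4]
Visit 9; enqueue 2 → queue [15, 10, 3, 13, 8, 6, 4, 2]
Visit 15; enqueue 14 → queue [10, 3, 13, 8, 6, 4, 2, 14]
Visit 10; enqueue 12, 11, 5 → queue [3, 13, 8, 6, 4, 2, 14, 12, 11, 5]
Visit 3 → queue [13, 8, 6, 4, 2, 14, 12, 11, 5]
Visit 13; enqueue 7 → queue [8, 6, 4, 2, 14, 12, 11, 5, 7]
Visit 8 → queue [6, 4, 2, 14, 12, 11, 5, 7]
Visit 6 → queue [4, 2, 14, 12, 11, 5, 7]
Visit 4 → queue [2, 14, 12, 11, 5, 7]
Visit 2 → queue [14, 12, 11, 5, 7]
Visit 14 → queue [12, 11, 5, 7]
Visit 12 → queue [11, 5, 7]
Visit 11 → queue [5, 7]
Visit 5 → queue [7]
Visit 7 → queue []

1 17 16 9 15 10 3 13 8 6 4 2 14 12 11 5 7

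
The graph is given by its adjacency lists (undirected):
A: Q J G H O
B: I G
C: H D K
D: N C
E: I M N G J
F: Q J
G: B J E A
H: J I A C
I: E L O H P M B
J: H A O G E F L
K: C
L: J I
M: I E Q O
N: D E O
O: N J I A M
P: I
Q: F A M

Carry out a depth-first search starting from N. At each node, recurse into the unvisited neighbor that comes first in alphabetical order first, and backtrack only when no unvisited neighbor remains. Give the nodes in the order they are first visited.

Visit N
N → D
D → C
C → H
H → A
A → G
G → B
B → I
I → E
E → J
J → F
F → Q
Q → M
M → O
J → L
I → P
C → K

N, D, C, H, A, G, B, I, E, J, F, Q, M, O, L, P, K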